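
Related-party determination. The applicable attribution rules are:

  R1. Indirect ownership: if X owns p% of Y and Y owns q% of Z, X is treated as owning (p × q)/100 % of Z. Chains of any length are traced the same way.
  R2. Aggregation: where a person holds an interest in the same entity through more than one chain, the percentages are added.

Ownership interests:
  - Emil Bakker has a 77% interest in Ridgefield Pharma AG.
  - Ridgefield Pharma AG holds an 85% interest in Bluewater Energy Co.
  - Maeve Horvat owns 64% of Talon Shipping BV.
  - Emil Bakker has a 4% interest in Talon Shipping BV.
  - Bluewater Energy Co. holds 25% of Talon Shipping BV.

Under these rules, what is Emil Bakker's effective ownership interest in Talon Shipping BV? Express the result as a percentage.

20.3625%

Chain via Ridgefield Pharma AG → Bluewater Energy Co. (R1): 77% × 85% × 25% = 16.3625% of Talon Shipping BV.
Direct interest in Talon Shipping BV: 4%.
Aggregating (R2): 16.3625% + 4% = 20.3625%.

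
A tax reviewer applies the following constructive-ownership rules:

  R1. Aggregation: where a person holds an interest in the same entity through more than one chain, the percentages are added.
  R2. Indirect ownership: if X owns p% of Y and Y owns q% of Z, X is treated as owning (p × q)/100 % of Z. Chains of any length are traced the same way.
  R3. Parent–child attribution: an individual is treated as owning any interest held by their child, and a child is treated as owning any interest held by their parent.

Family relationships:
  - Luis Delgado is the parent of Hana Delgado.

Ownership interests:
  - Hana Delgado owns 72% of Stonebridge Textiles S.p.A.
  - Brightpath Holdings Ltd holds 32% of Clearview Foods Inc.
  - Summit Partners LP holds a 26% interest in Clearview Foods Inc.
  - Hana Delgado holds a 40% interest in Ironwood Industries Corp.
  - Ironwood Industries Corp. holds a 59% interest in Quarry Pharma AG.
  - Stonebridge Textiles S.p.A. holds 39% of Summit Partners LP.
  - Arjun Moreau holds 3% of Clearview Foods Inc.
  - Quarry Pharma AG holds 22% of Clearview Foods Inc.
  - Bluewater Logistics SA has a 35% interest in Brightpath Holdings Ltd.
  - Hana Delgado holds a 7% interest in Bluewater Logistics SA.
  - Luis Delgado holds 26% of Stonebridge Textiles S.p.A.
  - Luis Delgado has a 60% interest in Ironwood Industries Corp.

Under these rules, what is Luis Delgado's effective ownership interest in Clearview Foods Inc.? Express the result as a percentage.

23.7012%

By parent–child attribution (R3), Luis Delgado is treated as also owning Hana Delgado's interest in Stonebridge Textiles S.p.A, giving 26% + 72% = 98%.
By parent–child attribution (R3), Luis Delgado is treated as also owning Hana Delgado's interest in Ironwood Industries Corp, giving 60% + 40% = 100%.
By parent–child attribution (R3), Luis Delgado is treated as owning Hana Delgado's 7% interest in Bluewater Logistics SA.
Chain via Stonebridge Textiles S.p.A. → Summit Partners LP (R2): 98% × 39% × 26% = 9.9372% of Clearview Foods Inc.
Chain via Ironwood Industries Corp. → Quarry Pharma AG (R2): 100% × 59% × 22% = 12.98% of Clearview Foods Inc.
Chain via Bluewater Logistics SA → Brightpath Holdings Ltd (R2): 7% × 35% × 32% = 0.784% of Clearview Foods Inc.
Aggregating (R1): 9.9372% + 12.98% + 0.784% = 23.7012%.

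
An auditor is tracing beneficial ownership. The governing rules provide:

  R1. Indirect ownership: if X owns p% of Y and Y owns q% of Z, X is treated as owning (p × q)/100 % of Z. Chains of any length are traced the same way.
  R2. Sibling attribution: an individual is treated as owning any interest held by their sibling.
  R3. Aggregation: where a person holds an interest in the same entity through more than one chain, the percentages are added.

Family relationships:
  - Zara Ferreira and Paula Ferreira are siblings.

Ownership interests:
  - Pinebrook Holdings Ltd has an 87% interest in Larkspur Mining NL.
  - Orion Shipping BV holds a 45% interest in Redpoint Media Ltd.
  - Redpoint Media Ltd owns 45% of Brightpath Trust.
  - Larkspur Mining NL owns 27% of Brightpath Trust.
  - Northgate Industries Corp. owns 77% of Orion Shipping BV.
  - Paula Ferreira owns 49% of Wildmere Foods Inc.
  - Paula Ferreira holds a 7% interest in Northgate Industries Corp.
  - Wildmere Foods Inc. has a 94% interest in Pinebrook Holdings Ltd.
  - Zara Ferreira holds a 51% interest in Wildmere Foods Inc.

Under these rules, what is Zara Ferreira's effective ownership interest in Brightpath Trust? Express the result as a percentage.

23.172075%

By sibling attribution (R2), Zara Ferreira is treated as also owning Paula Ferreira's interest in Wildmere Foods Inc, giving 51% + 49% = 100%.
By sibling attribution (R2), Zara Ferreira is treated as owning Paula Ferreira's 7% interest in Northgate Industries Corp.
Chain via Wildmere Foods Inc. → Pinebrook Holdings Ltd → Larkspur Mining NL (R1): 100% × 94% × 87% × 27% = 22.0806% of Brightpath Trust.
Chain via Northgate Industries Corp. → Orion Shipping BV → Redpoint Media Ltd (R1): 7% × 77% × 45% × 45% = 1.091475% of Brightpath Trust.
Aggregating (R3): 22.0806% + 1.091475% = 23.172075%.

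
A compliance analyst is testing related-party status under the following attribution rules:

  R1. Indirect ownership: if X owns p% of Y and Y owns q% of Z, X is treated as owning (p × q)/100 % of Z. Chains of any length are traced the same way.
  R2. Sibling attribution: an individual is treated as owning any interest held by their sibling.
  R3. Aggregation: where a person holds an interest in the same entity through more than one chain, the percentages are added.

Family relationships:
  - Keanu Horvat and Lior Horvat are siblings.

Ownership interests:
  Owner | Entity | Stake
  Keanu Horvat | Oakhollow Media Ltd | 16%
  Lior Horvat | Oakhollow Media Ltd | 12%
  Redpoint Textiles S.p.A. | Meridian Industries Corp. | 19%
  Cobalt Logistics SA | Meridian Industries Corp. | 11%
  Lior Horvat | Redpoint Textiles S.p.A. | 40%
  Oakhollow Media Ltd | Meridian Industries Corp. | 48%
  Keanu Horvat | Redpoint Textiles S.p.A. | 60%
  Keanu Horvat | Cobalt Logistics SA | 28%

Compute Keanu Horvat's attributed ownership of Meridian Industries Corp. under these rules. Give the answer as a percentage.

35.52%

By sibling attribution (R2), Keanu Horvat is treated as also owning Lior Horvat's interest in Oakhollow Media Ltd, giving 16% + 12% = 28%.
By sibling attribution (R2), Keanu Horvat is treated as also owning Lior Horvat's interest in Redpoint Textiles S.p.A, giving 60% + 40% = 100%.
Chain via Oakhollow Media Ltd (R1): 28% × 48% = 13.44% of Meridian Industries Corp.
Chain via Redpoint Textiles S.p.A. (R1): 100% × 19% = 19% of Meridian Industries Corp.
Chain via Cobalt Logistics SA (R1): 28% × 11% = 3.08% of Meridian Industries Corp.
Aggregating (R3): 13.44% + 19% + 3.08% = 35.52%.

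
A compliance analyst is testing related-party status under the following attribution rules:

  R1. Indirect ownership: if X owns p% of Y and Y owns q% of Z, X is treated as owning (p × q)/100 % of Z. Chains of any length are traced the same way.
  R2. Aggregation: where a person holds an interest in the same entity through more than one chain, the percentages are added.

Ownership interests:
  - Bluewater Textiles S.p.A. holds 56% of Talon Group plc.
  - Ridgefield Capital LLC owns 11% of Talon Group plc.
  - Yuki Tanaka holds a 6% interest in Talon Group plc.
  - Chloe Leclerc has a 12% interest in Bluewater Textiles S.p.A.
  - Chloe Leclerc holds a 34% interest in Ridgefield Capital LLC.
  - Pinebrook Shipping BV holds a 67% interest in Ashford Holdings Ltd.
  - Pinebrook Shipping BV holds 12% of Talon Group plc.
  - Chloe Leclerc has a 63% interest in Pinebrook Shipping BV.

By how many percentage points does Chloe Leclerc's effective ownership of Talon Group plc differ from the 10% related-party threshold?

Chain via Pinebrook Shipping BV (R1): 63% × 12% = 7.56% of Talon Group plc.
Chain via Bluewater Textiles S.p.A. (R1): 12% × 56% = 6.72% of Talon Group plc.
Chain via Ridgefield Capital LLC (R1): 34% × 11% = 3.74% of Talon Group plc.
Aggregating (R2): 7.56% + 6.72% + 3.74% = 18.02%.
18.02% exceeds the 10% threshold by 8.02 percentage points.

8.02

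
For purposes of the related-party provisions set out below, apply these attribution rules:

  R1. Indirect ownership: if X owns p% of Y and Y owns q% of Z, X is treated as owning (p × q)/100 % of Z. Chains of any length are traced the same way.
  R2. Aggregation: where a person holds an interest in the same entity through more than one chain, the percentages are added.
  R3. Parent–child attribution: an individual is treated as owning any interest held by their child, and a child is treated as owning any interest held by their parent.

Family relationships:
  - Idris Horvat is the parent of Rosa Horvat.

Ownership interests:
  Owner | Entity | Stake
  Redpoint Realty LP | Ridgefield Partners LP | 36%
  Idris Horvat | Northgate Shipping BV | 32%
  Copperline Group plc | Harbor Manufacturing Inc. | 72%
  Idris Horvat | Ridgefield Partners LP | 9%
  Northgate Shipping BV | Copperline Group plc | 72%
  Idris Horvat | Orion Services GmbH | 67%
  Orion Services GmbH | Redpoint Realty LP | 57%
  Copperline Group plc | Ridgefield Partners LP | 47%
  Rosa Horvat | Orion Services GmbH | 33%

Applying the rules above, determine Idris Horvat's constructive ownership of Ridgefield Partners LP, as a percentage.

40.3488%

By parent–child attribution (R3), Idris Horvat is treated as also owning Rosa Horvat's interest in Orion Services GmbH, giving 67% + 33% = 100%.
Chain via Orion Services GmbH → Redpoint Realty LP (R1): 100% × 57% × 36% = 20.52% of Ridgefield Partners LP.
Chain via Northgate Shipping BV → Copperline Group plc (R1): 32% × 72% × 47% = 10.8288% of Ridgefield Partners LP.
Direct interest in Ridgefield Partners LP: 9%.
Aggregating (R2): 20.52% + 10.8288% + 9% = 40.3488%.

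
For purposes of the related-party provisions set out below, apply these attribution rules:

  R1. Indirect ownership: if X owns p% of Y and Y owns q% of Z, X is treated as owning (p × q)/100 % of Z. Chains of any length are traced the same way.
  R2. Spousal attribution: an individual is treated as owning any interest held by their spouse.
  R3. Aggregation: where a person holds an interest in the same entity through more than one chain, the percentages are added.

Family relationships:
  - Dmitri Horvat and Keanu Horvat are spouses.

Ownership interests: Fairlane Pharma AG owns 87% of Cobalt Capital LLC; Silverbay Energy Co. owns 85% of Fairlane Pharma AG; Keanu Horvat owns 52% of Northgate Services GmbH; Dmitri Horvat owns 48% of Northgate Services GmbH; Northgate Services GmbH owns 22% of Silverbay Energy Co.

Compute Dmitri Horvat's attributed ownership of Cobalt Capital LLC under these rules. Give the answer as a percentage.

By spousal attribution (R2), Dmitri Horvat is treated as also owning Keanu Horvat's interest in Northgate Services GmbH, giving 48% + 52% = 100%.
Chain via Northgate Services GmbH → Silverbay Energy Co. → Fairlane Pharma AG (R1): 100% × 22% × 85% × 87% = 16.269% of Cobalt Capital LLC.

16.269%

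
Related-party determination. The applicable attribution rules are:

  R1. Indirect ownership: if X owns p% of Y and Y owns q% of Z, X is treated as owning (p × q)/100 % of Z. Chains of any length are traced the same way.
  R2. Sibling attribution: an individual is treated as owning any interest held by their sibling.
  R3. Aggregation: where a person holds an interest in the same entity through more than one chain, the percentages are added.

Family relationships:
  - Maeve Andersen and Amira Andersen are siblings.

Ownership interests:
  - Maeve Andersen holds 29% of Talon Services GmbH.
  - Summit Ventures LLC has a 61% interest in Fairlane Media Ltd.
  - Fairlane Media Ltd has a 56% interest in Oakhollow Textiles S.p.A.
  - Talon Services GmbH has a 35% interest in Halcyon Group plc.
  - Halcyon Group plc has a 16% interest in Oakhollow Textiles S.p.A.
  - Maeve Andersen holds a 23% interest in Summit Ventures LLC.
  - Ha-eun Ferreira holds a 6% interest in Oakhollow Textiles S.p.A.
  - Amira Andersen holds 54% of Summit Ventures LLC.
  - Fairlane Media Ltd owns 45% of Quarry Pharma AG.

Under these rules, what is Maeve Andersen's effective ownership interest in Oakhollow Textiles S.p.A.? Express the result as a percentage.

By sibling attribution (R2), Maeve Andersen is treated as also owning Amira Andersen's interest in Summit Ventures LLC, giving 23% + 54% = 77%.
Chain via Summit Ventures LLC → Fairlane Media Ltd (R1): 77% × 61% × 56% = 26.3032% of Oakhollow Textiles S.p.A.
Chain via Talon Services GmbH → Halcyon Group plc (R1): 29% × 35% × 16% = 1.624% of Oakhollow Textiles S.p.A.
Aggregating (R3): 26.3032% + 1.624% = 27.9272%.

27.9272%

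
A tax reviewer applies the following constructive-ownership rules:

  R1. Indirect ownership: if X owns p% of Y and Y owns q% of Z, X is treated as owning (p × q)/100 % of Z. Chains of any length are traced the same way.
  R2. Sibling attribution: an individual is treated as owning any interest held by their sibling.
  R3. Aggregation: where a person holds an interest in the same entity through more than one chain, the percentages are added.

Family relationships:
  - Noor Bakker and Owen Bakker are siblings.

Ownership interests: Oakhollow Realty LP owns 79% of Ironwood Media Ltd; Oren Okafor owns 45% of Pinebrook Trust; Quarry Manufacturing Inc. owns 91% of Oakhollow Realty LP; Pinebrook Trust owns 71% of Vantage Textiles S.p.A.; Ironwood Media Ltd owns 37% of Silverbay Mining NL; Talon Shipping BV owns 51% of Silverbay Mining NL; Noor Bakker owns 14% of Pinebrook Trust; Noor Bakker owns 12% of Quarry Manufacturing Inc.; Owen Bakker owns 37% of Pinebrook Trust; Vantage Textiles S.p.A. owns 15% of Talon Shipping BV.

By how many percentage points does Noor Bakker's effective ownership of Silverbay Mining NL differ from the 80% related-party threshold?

By sibling attribution (R2), Noor Bakker is treated as also owning Owen Bakker's interest in Pinebrook Trust, giving 14% + 37% = 51%.
Chain via Quarry Manufacturing Inc. → Oakhollow Realty LP → Ironwood Media Ltd (R1): 12% × 91% × 79% × 37% = 3.191916% of Silverbay Mining NL.
Chain via Pinebrook Trust → Vantage Textiles S.p.A. → Talon Shipping BV (R1): 51% × 71% × 15% × 51% = 2.770065% of Silverbay Mining NL.
Aggregating (R3): 3.191916% + 2.770065% = 5.961981%.
5.961981% falls short of the 80% threshold by 74.038019 percentage points.

74.038019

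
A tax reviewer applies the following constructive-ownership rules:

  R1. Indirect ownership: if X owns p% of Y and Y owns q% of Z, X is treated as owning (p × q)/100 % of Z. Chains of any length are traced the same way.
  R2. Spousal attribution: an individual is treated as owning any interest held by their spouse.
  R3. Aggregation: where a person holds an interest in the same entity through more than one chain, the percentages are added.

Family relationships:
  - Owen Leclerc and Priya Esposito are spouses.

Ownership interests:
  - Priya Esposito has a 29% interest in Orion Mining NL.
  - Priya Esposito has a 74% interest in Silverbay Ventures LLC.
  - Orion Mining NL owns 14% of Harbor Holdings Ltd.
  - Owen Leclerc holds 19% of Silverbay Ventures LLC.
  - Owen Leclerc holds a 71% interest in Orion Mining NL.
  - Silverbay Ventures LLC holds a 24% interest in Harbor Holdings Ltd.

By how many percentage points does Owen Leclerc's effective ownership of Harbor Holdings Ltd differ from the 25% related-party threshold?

11.32

By spousal attribution (R2), Owen Leclerc is treated as also owning Priya Esposito's interest in Silverbay Ventures LLC, giving 19% + 74% = 93%.
By spousal attribution (R2), Owen Leclerc is treated as also owning Priya Esposito's interest in Orion Mining NL, giving 71% + 29% = 100%.
Chain via Silverbay Ventures LLC (R1): 93% × 24% = 22.32% of Harbor Holdings Ltd.
Chain via Orion Mining NL (R1): 100% × 14% = 14% of Harbor Holdings Ltd.
Aggregating (R3): 22.32% + 14% = 36.32%.
36.32% exceeds the 25% threshold by 11.32 percentage points.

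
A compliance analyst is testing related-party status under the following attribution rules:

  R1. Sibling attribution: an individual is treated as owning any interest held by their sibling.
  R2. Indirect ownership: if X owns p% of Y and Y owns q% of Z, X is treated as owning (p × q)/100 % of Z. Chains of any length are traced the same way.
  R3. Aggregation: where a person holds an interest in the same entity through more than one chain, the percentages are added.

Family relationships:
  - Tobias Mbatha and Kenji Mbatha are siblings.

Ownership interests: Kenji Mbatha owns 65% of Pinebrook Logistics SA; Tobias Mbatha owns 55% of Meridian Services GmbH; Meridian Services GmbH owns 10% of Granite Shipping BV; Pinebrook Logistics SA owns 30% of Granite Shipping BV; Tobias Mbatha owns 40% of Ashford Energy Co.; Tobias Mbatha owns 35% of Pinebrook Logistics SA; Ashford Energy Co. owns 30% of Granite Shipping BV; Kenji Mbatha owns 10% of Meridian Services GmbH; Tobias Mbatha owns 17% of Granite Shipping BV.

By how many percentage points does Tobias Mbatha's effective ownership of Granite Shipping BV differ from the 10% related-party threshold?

By sibling attribution (R1), Tobias Mbatha is treated as also owning Kenji Mbatha's interest in Meridian Services GmbH, giving 55% + 10% = 65%.
By sibling attribution (R1), Tobias Mbatha is treated as also owning Kenji Mbatha's interest in Pinebrook Logistics SA, giving 35% + 65% = 100%.
Chain via Meridian Services GmbH (R2): 65% × 10% = 6.5% of Granite Shipping BV.
Chain via Ashford Energy Co. (R2): 40% × 30% = 12% of Granite Shipping BV.
Chain via Pinebrook Logistics SA (R2): 100% × 30% = 30% of Granite Shipping BV.
Direct interest in Granite Shipping BV: 17%.
Aggregating (R3): 6.5% + 12% + 30% + 17% = 65.5%.
65.5% exceeds the 10% threshold by 55.5 percentage points.

55.5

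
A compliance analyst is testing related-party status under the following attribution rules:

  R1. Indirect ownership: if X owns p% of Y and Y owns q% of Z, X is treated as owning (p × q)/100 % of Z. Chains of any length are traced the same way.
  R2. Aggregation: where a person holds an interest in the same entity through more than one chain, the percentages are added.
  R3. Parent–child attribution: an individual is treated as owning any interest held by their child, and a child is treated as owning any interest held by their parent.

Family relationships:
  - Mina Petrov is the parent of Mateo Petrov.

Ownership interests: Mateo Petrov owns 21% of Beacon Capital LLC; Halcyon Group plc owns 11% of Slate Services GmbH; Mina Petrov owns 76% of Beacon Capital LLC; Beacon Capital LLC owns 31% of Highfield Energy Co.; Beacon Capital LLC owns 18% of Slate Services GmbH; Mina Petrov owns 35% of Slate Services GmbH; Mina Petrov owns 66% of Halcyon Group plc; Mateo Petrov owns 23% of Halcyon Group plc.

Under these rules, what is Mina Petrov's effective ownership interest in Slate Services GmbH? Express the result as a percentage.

By parent–child attribution (R3), Mina Petrov is treated as also owning Mateo Petrov's interest in Beacon Capital LLC, giving 76% + 21% = 97%.
By parent–child attribution (R3), Mina Petrov is treated as also owning Mateo Petrov's interest in Halcyon Group plc, giving 66% + 23% = 89%.
Chain via Beacon Capital LLC (R1): 97% × 18% = 17.46% of Slate Services GmbH.
Chain via Halcyon Group plc (R1): 89% × 11% = 9.79% of Slate Services GmbH.
Direct interest in Slate Services GmbH: 35%.
Aggregating (R2): 17.46% + 9.79% + 35% = 62.25%.

62.25%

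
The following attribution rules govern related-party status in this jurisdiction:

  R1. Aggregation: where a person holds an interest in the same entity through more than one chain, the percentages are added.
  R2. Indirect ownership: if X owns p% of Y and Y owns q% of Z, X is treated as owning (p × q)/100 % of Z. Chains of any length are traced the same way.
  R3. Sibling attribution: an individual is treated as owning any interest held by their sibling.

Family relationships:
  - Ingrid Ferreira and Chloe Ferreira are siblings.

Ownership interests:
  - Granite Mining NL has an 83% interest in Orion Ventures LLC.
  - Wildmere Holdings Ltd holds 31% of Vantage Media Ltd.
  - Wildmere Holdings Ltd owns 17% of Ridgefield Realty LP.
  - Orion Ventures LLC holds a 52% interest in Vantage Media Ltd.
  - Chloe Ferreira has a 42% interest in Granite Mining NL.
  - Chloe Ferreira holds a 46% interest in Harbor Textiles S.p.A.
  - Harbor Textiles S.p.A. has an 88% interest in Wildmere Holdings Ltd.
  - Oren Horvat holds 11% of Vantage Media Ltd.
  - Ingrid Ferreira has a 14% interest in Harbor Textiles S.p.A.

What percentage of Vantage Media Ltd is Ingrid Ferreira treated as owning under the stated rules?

34.4952%

By sibling attribution (R3), Ingrid Ferreira is treated as also owning Chloe Ferreira's interest in Harbor Textiles S.p.A, giving 14% + 46% = 60%.
By sibling attribution (R3), Ingrid Ferreira is treated as owning Chloe Ferreira's 42% interest in Granite Mining NL.
Chain via Harbor Textiles S.p.A. → Wildmere Holdings Ltd (R2): 60% × 88% × 31% = 16.368% of Vantage Media Ltd.
Chain via Granite Mining NL → Orion Ventures LLC (R2): 42% × 83% × 52% = 18.1272% of Vantage Media Ltd.
Aggregating (R1): 16.368% + 18.1272% = 34.4952%.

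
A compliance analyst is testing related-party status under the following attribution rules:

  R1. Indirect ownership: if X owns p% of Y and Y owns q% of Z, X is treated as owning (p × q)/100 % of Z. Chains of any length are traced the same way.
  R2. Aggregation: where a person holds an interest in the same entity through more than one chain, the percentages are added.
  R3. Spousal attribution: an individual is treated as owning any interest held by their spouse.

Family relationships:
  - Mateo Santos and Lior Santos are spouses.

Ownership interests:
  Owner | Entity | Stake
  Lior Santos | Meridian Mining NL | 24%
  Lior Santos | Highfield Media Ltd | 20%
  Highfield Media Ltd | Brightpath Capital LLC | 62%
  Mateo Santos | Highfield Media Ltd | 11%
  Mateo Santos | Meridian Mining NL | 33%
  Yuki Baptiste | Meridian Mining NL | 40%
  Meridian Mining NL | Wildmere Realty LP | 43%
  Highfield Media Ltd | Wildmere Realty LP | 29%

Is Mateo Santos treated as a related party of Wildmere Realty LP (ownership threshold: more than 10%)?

By spousal attribution (R3), Mateo Santos is treated as also owning Lior Santos's interest in Highfield Media Ltd, giving 11% + 20% = 31%.
By spousal attribution (R3), Mateo Santos is treated as also owning Lior Santos's interest in Meridian Mining NL, giving 33% + 24% = 57%.
Chain via Highfield Media Ltd (R1): 31% × 29% = 8.99% of Wildmere Realty LP.
Chain via Meridian Mining NL (R1): 57% × 43% = 24.51% of Wildmere Realty LP.
Aggregating (R2): 8.99% + 24.51% = 33.5%.
33.5% exceeds the 10% threshold, so Mateo is a related party to Wildmere Realty LP.

Yes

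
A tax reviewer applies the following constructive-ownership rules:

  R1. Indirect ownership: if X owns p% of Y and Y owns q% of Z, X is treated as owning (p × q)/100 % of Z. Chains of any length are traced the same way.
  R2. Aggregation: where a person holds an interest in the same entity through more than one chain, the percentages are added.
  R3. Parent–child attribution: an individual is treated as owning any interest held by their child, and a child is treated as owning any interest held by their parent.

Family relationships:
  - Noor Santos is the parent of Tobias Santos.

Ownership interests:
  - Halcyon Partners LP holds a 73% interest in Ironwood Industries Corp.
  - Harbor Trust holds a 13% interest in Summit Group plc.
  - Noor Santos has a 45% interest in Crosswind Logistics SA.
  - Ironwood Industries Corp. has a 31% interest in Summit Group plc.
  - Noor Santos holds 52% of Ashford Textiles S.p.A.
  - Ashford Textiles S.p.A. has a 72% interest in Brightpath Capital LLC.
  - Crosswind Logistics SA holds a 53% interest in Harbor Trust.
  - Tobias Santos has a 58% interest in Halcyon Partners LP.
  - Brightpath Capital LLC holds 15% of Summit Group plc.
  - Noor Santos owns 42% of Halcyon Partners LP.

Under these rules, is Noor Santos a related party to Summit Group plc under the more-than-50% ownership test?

By parent–child attribution (R3), Noor Santos is treated as also owning Tobias Santos's interest in Halcyon Partners LP, giving 42% + 58% = 100%.
Chain via Crosswind Logistics SA → Harbor Trust (R1): 45% × 53% × 13% = 3.1005% of Summit Group plc.
Chain via Halcyon Partners LP → Ironwood Industries Corp. (R1): 100% × 73% × 31% = 22.63% of Summit Group plc.
Chain via Ashford Textiles S.p.A. → Brightpath Capital LLC (R1): 52% × 72% × 15% = 5.616% of Summit Group plc.
Aggregating (R2): 3.1005% + 22.63% + 5.616% = 31.3465%.
31.3465% does not exceed the 50% threshold, so Noor is not a related party to Summit Group plc.

No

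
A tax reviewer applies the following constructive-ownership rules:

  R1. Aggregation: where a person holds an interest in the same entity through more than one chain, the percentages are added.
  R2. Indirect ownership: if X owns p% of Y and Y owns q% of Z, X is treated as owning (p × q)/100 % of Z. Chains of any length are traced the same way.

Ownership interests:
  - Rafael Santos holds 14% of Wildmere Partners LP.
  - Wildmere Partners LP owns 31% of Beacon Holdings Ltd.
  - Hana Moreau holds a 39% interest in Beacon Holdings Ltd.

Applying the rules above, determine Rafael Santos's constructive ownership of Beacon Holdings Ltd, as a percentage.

Chain via Wildmere Partners LP (R2): 14% × 31% = 4.34% of Beacon Holdings Ltd.

4.34%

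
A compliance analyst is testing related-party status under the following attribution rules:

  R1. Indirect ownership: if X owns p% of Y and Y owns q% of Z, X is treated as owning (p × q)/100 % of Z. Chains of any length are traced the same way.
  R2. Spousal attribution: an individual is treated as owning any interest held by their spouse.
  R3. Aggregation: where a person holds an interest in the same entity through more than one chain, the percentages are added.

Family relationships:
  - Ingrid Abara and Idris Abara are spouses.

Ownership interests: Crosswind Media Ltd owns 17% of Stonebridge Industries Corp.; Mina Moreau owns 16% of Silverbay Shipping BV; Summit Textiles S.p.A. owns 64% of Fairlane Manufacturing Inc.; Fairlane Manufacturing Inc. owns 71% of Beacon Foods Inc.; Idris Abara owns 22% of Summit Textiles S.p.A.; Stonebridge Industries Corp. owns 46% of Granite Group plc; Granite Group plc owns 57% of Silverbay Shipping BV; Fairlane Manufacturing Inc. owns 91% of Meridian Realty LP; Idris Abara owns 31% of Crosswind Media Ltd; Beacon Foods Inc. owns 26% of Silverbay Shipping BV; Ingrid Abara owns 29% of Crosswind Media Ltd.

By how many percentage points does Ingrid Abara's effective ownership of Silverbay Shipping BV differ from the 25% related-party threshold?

19.726392

By spousal attribution (R2), Ingrid Abara is treated as also owning Idris Abara's interest in Crosswind Media Ltd, giving 29% + 31% = 60%.
By spousal attribution (R2), Ingrid Abara is treated as owning Idris Abara's 22% interest in Summit Textiles S.p.A.
Chain via Crosswind Media Ltd → Stonebridge Industries Corp. → Granite Group plc (R1): 60% × 17% × 46% × 57% = 2.67444% of Silverbay Shipping BV.
Chain via Summit Textiles S.p.A. → Fairlane Manufacturing Inc. → Beacon Foods Inc. (R1): 22% × 64% × 71% × 26% = 2.599168% of Silverbay Shipping BV.
Aggregating (R3): 2.67444% + 2.599168% = 5.273608%.
5.273608% falls short of the 25% threshold by 19.726392 percentage points.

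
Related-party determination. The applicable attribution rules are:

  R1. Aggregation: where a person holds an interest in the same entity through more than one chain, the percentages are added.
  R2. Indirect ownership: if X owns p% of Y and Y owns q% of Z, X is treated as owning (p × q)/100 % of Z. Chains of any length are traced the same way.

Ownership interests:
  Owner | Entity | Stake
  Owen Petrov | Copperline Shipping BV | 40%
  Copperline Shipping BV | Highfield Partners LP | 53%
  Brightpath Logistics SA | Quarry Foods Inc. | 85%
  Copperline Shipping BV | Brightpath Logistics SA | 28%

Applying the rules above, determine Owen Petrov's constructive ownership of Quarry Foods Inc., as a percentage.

9.52%

Chain via Copperline Shipping BV → Brightpath Logistics SA (R2): 40% × 28% × 85% = 9.52% of Quarry Foods Inc.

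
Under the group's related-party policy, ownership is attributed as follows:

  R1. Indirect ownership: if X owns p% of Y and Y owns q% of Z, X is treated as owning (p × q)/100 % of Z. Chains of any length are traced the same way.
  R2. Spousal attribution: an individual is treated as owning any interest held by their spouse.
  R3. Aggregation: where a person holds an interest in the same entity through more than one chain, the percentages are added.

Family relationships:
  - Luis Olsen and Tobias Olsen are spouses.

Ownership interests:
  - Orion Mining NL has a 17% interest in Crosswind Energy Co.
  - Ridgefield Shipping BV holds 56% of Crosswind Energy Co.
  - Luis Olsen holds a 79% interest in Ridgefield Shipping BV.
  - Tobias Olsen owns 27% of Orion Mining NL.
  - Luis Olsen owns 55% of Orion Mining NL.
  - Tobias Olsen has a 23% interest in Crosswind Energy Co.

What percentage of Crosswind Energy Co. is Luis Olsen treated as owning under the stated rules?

81.18%

By spousal attribution (R2), Luis Olsen is treated as also owning Tobias Olsen's interest in Orion Mining NL, giving 55% + 27% = 82%.
By spousal attribution (R2), Luis Olsen is treated as owning Tobias Olsen's 23% interest in Crosswind Energy Co.
Chain via Ridgefield Shipping BV (R1): 79% × 56% = 44.24% of Crosswind Energy Co.
Chain via Orion Mining NL (R1): 82% × 17% = 13.94% of Crosswind Energy Co.
Direct interest in Crosswind Energy Co: 23%.
Aggregating (R3): 44.24% + 13.94% + 23% = 81.18%.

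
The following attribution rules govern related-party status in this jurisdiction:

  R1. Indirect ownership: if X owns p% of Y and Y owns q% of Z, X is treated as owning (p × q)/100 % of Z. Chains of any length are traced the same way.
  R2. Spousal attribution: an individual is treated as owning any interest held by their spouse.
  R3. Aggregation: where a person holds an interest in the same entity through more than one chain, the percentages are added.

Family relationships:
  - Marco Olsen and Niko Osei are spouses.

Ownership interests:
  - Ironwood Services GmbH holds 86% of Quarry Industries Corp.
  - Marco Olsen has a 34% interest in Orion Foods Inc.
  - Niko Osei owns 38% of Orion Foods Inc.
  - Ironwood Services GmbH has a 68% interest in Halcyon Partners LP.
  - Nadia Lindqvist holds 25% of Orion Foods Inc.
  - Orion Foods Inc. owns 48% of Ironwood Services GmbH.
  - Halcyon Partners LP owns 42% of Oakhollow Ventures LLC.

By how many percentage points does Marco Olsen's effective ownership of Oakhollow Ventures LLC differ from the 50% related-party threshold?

By spousal attribution (R2), Marco Olsen is treated as also owning Niko Osei's interest in Orion Foods Inc, giving 34% + 38% = 72%.
Chain via Orion Foods Inc. → Ironwood Services GmbH → Halcyon Partners LP (R1): 72% × 48% × 68% × 42% = 9.870336% of Oakhollow Ventures LLC.
9.870336% falls short of the 50% threshold by 40.129664 percentage points.

40.129664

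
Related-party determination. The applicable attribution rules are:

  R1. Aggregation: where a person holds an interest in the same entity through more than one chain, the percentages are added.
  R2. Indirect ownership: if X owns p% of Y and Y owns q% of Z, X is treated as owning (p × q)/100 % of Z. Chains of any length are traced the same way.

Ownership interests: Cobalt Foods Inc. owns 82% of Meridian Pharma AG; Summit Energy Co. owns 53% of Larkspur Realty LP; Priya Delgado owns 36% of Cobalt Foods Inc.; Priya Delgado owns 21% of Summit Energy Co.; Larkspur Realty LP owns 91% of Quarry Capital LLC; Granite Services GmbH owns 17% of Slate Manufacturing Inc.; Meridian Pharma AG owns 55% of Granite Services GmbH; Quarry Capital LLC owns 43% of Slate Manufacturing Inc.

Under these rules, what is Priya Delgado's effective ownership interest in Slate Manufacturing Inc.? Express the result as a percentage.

Chain via Summit Energy Co. → Larkspur Realty LP → Quarry Capital LLC (R2): 21% × 53% × 91% × 43% = 4.355169% of Slate Manufacturing Inc.
Chain via Cobalt Foods Inc. → Meridian Pharma AG → Granite Services GmbH (R2): 36% × 82% × 55% × 17% = 2.76012% of Slate Manufacturing Inc.
Aggregating (R1): 4.355169% + 2.76012% = 7.115289%.

7.115289%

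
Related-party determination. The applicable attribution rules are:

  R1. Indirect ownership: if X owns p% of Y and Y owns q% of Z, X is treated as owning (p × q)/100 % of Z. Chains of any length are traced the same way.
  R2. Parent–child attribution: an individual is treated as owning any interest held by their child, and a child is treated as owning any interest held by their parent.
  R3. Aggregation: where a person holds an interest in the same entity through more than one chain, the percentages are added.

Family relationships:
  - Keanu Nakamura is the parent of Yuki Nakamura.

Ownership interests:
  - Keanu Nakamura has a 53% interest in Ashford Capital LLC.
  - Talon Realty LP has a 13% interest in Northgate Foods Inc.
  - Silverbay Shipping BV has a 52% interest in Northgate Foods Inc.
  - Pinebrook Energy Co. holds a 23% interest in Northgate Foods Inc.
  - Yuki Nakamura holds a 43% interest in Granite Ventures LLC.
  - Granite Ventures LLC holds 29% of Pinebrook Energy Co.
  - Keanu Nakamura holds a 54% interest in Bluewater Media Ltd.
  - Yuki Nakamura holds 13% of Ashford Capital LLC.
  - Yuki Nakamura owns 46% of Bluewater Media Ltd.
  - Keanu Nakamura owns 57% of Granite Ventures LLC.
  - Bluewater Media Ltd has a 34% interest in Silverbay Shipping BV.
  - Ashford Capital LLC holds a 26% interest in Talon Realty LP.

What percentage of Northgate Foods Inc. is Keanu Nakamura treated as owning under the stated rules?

By parent–child attribution (R2), Keanu Nakamura is treated as also owning Yuki Nakamura's interest in Granite Ventures LLC, giving 57% + 43% = 100%.
By parent–child attribution (R2), Keanu Nakamura is treated as also owning Yuki Nakamura's interest in Ashford Capital LLC, giving 53% + 13% = 66%.
By parent–child attribution (R2), Keanu Nakamura is treated as also owning Yuki Nakamura's interest in Bluewater Media Ltd, giving 54% + 46% = 100%.
Chain via Granite Ventures LLC → Pinebrook Energy Co. (R1): 100% × 29% × 23% = 6.67% of Northgate Foods Inc.
Chain via Ashford Capital LLC → Talon Realty LP (R1): 66% × 26% × 13% = 2.2308% of Northgate Foods Inc.
Chain via Bluewater Media Ltd → Silverbay Shipping BV (R1): 100% × 34% × 52% = 17.68% of Northgate Foods Inc.
Aggregating (R3): 6.67% + 2.2308% + 17.68% = 26.5808%.

26.5808%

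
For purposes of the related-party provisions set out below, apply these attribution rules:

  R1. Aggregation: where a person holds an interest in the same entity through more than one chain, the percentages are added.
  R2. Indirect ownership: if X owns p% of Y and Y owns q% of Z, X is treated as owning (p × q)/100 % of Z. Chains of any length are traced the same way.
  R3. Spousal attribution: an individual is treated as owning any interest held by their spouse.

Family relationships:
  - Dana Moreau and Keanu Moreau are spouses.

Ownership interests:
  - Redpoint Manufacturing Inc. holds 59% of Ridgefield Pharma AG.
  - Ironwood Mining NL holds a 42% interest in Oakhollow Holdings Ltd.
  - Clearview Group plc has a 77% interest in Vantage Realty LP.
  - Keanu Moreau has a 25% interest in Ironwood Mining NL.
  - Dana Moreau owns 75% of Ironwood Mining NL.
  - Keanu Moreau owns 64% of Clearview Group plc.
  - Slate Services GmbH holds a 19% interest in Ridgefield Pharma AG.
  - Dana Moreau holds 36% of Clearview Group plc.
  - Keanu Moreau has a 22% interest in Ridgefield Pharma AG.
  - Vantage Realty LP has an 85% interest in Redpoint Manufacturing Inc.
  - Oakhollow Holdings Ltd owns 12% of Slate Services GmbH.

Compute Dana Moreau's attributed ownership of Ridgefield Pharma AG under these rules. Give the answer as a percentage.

61.5731%

By spousal attribution (R3), Dana Moreau is treated as also owning Keanu Moreau's interest in Ironwood Mining NL, giving 75% + 25% = 100%.
By spousal attribution (R3), Dana Moreau is treated as also owning Keanu Moreau's interest in Clearview Group plc, giving 36% + 64% = 100%.
By spousal attribution (R3), Dana Moreau is treated as owning Keanu Moreau's 22% interest in Ridgefield Pharma AG.
Chain via Ironwood Mining NL → Oakhollow Holdings Ltd → Slate Services GmbH (R2): 100% × 42% × 12% × 19% = 0.9576% of Ridgefield Pharma AG.
Chain via Clearview Group plc → Vantage Realty LP → Redpoint Manufacturing Inc. (R2): 100% × 77% × 85% × 59% = 38.6155% of Ridgefield Pharma AG.
Direct interest in Ridgefield Pharma AG: 22%.
Aggregating (R1): 0.9576% + 38.6155% + 22% = 61.5731%.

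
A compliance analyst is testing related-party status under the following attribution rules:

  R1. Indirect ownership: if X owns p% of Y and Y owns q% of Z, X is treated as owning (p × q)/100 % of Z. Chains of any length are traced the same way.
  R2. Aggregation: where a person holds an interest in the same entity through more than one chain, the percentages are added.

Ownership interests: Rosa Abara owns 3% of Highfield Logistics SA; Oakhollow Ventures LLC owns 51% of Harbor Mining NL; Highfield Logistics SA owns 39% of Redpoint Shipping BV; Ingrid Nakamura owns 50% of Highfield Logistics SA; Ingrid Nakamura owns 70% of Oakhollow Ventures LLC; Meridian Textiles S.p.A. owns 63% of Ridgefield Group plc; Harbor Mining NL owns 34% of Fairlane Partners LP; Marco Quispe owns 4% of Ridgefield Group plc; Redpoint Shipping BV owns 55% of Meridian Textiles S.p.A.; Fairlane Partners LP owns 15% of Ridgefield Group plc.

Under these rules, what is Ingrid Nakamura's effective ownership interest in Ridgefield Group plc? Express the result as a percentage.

Chain via Oakhollow Ventures LLC → Harbor Mining NL → Fairlane Partners LP (R1): 70% × 51% × 34% × 15% = 1.8207% of Ridgefield Group plc.
Chain via Highfield Logistics SA → Redpoint Shipping BV → Meridian Textiles S.p.A. (R1): 50% × 39% × 55% × 63% = 6.75675% of Ridgefield Group plc.
Aggregating (R2): 1.8207% + 6.75675% = 8.57745%.

8.57745%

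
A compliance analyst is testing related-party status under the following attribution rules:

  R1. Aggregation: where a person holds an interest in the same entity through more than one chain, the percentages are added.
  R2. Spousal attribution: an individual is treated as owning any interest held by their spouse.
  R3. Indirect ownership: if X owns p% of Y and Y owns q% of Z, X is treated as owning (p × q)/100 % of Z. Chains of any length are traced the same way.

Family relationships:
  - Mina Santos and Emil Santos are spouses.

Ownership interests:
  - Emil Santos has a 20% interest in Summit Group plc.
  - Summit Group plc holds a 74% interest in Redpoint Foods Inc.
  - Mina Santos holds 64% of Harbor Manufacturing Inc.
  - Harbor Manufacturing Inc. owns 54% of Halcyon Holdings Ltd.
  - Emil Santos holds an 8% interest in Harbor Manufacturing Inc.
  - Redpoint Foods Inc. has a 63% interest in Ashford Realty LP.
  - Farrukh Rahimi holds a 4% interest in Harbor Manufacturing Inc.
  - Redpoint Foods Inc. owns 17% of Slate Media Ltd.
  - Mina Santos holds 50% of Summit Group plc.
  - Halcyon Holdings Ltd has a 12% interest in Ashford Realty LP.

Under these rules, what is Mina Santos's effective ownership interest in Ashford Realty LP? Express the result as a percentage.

37.2996%

By spousal attribution (R2), Mina Santos is treated as also owning Emil Santos's interest in Summit Group plc, giving 50% + 20% = 70%.
By spousal attribution (R2), Mina Santos is treated as also owning Emil Santos's interest in Harbor Manufacturing Inc, giving 64% + 8% = 72%.
Chain via Summit Group plc → Redpoint Foods Inc. (R3): 70% × 74% × 63% = 32.634% of Ashford Realty LP.
Chain via Harbor Manufacturing Inc. → Halcyon Holdings Ltd (R3): 72% × 54% × 12% = 4.6656% of Ashford Realty LP.
Aggregating (R1): 32.634% + 4.6656% = 37.2996%.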